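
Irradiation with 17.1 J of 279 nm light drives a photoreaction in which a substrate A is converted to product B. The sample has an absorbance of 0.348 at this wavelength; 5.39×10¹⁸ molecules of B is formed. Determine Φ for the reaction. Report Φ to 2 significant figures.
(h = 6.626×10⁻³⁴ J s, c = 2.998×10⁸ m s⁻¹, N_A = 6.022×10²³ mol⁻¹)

Φ = 0.41

Product: 5.39×10¹⁸ / 6.022×10²³ = 8.951×10⁻⁶ mol.
Photon energy at 279 nm: hc/λ = (6.626×10⁻³⁴)(2.998×10⁸)/(279×10⁻⁹) = 7.120×10⁻¹⁹ J.
Photons incident: 17.1 / 7.120×10⁻¹⁹ = 2.402×10¹⁹, i.e. 2.402×10¹⁹/6.022×10²³ = 3.989×10⁻⁵ mol.
Fraction absorbed: 1 − 10^(−0.348) = 0.5513.
Photons absorbed: 0.5513 × 3.989×10⁻⁵ = 2.199×10⁻⁵ mol.
Φ = 8.951×10⁻⁶ mol / 2.199×10⁻⁵ mol photons = 0.41.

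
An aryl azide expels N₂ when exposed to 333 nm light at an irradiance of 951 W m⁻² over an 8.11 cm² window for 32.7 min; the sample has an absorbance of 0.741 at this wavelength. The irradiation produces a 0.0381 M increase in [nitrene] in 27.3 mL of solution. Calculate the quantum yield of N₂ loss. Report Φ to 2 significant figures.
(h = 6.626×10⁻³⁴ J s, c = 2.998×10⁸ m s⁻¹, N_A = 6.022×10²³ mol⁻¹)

Product: (0.0381 M)(0.0273 L) = 0.001040 mol.
Photon energy at 333 nm: hc/λ = (6.626×10⁻³⁴)(2.998×10⁸)/(333×10⁻⁹) = 5.965×10⁻¹⁹ J.
Energy delivered: (951 W m⁻²)(8.11×10⁻⁴ m²)(1962 s) = 1513 J.
Photons incident: 1513 / 5.965×10⁻¹⁹ = 2.536×10²¹, i.e. 2.536×10²¹/6.022×10²³ = 0.004211 mol.
Fraction absorbed: 1 − 10^(−0.741) = 0.8184.
Photons absorbed: 0.8184 × 0.004211 = 0.003446 mol.
Φ = 0.001040 mol / 0.003446 mol photons = 0.30.

Φ = 0.30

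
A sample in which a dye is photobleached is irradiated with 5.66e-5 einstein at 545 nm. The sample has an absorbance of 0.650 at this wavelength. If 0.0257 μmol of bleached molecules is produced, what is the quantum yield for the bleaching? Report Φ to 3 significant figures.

Φ = 5.85e-4

Product: 0.0257 μmol = 2.57e-8 mol.
Fraction absorbed: 1 − 10^(−0.650) = 0.7761.
Photons absorbed: 0.7761 × 5.66e-5 = 4.393e-5 mol.
Φ = 2.57e-8 mol / 4.393e-5 mol photons = 5.85e-4.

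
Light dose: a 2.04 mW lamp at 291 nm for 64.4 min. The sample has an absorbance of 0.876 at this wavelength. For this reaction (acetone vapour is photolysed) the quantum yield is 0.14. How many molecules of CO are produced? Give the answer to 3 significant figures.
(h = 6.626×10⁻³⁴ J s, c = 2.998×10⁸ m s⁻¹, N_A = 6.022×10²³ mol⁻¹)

1.40×10¹⁸ molecules

Photon energy at 291 nm: hc/λ = (6.626×10⁻³⁴)(2.998×10⁸)/(291×10⁻⁹) = 6.826×10⁻¹⁹ J.
Energy delivered: (2.04 mW)(3864 s) = 7.883 J.
Photons incident: 7.883 / 6.826×10⁻¹⁹ = 1.155×10¹⁹, i.e. 1.155×10¹⁹/6.022×10²³ = 1.918×10⁻⁵ mol.
Fraction absorbed: 1 − 10^(−0.876) = 0.8670.
Photons absorbed: 0.8670 × 1.918×10⁻⁵ = 1.663×10⁻⁵ mol.
Product: Φ × n_abs = 0.14 × 1.663×10⁻⁵ = 2.328×10⁻⁶ mol.
As a count: 2.328×10⁻⁶ × 6.022×10²³ = 1.40×10¹⁸.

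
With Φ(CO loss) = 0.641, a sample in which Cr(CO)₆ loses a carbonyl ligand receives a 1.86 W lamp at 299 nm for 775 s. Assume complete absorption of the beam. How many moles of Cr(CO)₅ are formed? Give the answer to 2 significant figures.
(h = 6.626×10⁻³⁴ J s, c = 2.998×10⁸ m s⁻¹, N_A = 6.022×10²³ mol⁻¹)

0.0023 mol

Photon energy at 299 nm: hc/λ = (6.626×10⁻³⁴)(2.998×10⁸)/(299×10⁻⁹) = 6.644×10⁻¹⁹ J.
Energy delivered: (1.86 W)(775 s) = 1442 J.
Photons incident: 1442 / 6.644×10⁻¹⁹ = 2.170×10²¹, i.e. 2.170×10²¹/6.022×10²³ = 0.003603 mol.
Product: Φ × n_abs = 0.641 × 0.003603 = 0.002310 mol.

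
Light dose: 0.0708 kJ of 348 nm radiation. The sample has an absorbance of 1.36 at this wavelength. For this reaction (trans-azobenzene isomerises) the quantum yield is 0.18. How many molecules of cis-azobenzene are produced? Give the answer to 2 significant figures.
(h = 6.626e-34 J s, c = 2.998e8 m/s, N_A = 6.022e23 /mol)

2.1e19 molecules

Photon energy at 348 nm: hc/λ = (6.626e-34)(2.998e8)/(348e-9) = 5.708e-19 J.
Incident energy: 0.0708 kJ = 70.8 J.
Photons incident: 70.8 / 5.708e-19 = 1.240e20, i.e. 1.240e20/6.022e23 = 2.059e-4 mol.
Fraction absorbed: 1 − 10^(−1.36) = 0.9563.
Photons absorbed: 0.9563 × 2.059e-4 = 1.969e-4 mol.
Product: Φ × n_abs = 0.18 × 1.969e-4 = 3.544e-5 mol.
As a count: 3.544e-5 × 6.022e23 = 2.1e19.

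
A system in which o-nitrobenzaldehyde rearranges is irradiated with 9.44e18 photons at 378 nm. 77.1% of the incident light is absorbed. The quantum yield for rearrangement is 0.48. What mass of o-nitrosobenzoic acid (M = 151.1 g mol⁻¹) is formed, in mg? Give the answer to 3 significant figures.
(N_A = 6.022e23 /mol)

0.877 mg

Moles of photons: 9.44e18 / 6.022e23 = 1.568e-5 mol.
Photons absorbed: 0.771 × 1.568e-5 = 1.209e-5 mol.
Product: Φ × n_abs = 0.48 × 1.209e-5 = 5.803e-6 mol.
Mass: 5.803e-6 × 151.1 = 8.768e-4 g = 0.877 mg.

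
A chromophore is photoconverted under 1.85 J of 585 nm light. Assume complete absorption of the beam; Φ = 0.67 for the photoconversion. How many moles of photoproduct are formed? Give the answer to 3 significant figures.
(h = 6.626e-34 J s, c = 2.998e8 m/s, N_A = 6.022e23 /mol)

6.06e-6 mol

Photon energy at 585 nm: hc/λ = (6.626e-34)(2.998e8)/(585e-9) = 3.396e-19 J.
Photons incident: 1.85 / 3.396e-19 = 5.448e18, i.e. 5.448e18/6.022e23 = 9.047e-6 mol.
Product: Φ × n_abs = 0.67 × 9.047e-6 = 6.061e-6 mol.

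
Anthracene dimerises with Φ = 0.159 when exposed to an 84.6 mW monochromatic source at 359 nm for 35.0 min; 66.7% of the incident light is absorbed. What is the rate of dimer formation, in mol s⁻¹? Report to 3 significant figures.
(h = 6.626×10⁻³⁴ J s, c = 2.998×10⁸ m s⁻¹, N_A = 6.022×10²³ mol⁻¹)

Photon energy at 359 nm: hc/λ = (6.626×10⁻³⁴)(2.998×10⁸)/(359×10⁻⁹) = 5.533×10⁻¹⁹ J.
Energy delivered: (84.6 mW)(2100 s) = 177.7 J.
Photons incident: 177.7 / 5.533×10⁻¹⁹ = 3.212×10²⁰, i.e. 3.212×10²⁰/6.022×10²³ = 5.334×10⁻⁴ mol.
Photons absorbed: 0.667 × 5.334×10⁻⁴ = 3.558×10⁻⁴ mol.
Product formed: 0.159 × 3.558×10⁻⁴ = 5.657×10⁻⁵ mol.
Rate: 5.657×10⁻⁵ / 2100 s = 2.69×10⁻⁸ mol s⁻¹.

2.69×10⁻⁸ mol s⁻¹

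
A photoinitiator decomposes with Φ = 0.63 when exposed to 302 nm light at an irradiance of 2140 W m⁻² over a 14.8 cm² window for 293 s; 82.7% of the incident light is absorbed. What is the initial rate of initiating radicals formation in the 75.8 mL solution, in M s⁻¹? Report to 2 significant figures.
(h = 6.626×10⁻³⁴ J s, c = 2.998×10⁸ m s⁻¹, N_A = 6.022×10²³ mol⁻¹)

5.5×10⁻⁵ M s⁻¹

Photon energy at 302 nm: hc/λ = (6.626×10⁻³⁴)(2.998×10⁸)/(302×10⁻⁹) = 6.578×10⁻¹⁹ J.
Energy delivered: (2140 W m⁻²)(14.8×10⁻⁴ m²)(293 s) = 928.0 J.
Photons incident: 928.0 / 6.578×10⁻¹⁹ = 1.411×10²¹, i.e. 1.411×10²¹/6.022×10²³ = 0.002343 mol.
Photons absorbed: 0.827 × 0.002343 = 0.001938 mol.
Product formed: 0.63 × 0.001938 = 0.001221 mol.
Rate: 0.001221 mol / (293 s × 0.0758 L) = 5.5×10⁻⁵ M s⁻¹.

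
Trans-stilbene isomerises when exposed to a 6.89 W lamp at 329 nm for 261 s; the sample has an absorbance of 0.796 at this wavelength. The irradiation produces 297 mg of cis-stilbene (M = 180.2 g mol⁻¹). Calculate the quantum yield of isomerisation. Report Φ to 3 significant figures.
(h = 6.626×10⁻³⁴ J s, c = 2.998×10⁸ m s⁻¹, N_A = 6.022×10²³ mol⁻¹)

Product: 297 mg / 180.2 g mol⁻¹ = 0.001648 mol.
Photon energy at 329 nm: hc/λ = (6.626×10⁻³⁴)(2.998×10⁸)/(329×10⁻⁹) = 6.038×10⁻¹⁹ J.
Energy delivered: (6.89 W)(261 s) = 1798 J.
Photons incident: 1798 / 6.038×10⁻¹⁹ = 2.978×10²¹, i.e. 2.978×10²¹/6.022×10²³ = 0.004945 mol.
Fraction absorbed: 1 − 10^(−0.796) = 0.8400.
Photons absorbed: 0.8400 × 0.004945 = 0.004154 mol.
Φ = 0.001648 mol / 0.004154 mol photons = 0.397.

Φ = 0.397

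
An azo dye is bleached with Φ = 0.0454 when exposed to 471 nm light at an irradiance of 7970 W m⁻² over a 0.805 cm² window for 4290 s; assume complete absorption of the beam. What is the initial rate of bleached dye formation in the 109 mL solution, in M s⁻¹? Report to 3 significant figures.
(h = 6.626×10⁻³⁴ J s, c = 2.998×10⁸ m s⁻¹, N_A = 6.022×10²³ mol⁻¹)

Photon energy at 471 nm: hc/λ = (6.626×10⁻³⁴)(2.998×10⁸)/(471×10⁻⁹) = 4.218×10⁻¹⁹ J.
Energy delivered: (7970 W m⁻²)(0.805×10⁻⁴ m²)(4290 s) = 2752 J.
Photons incident: 2752 / 4.218×10⁻¹⁹ = 6.524×10²¹, i.e. 6.524×10²¹/6.022×10²³ = 0.01083 mol.
Product formed: 0.0454 × 0.01083 = 4.917×10⁻⁴ mol.
Rate: 4.917×10⁻⁴ mol / (4290 s × 0.109 L) = 1.05×10⁻⁶ M s⁻¹.

1.05×10⁻⁶ M s⁻¹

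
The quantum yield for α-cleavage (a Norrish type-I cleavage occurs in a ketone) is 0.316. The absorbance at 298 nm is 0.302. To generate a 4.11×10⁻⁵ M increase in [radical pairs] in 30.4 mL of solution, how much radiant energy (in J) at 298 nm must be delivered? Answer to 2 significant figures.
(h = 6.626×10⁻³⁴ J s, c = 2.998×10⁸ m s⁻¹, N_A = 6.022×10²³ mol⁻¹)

3.2 J

Product: (4.11×10⁻⁵ M)(0.0304 L) = 1.249×10⁻⁶ mol.
Photons that must be absorbed: 1.249×10⁻⁶ / 0.316 = 3.953×10⁻⁶ mol.
Fraction absorbed: 1 − 10^(−0.302) = 0.5011.
Incident photons needed: 3.953×10⁻⁶ / 0.5011 = 7.889×10⁻⁶ mol.
Photon energy: hc/λ = 6.666×10⁻¹⁹ J; per mole, 4.014×10⁵ J mol⁻¹.
Energy required: 7.889×10⁻⁶ × 4.014×10⁵ = 3.2 J.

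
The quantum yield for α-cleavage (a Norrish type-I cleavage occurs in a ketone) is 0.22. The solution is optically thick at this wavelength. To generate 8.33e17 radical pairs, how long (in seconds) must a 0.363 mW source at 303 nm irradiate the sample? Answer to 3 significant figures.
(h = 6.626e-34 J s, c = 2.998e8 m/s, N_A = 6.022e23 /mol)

Product: 8.33e17 / 6.022e23 = 1.383e-6 mol.
Photons that must be absorbed: 1.383e-6 / 0.22 = 6.286e-6 mol.
Photon energy: hc/λ = 6.556e-19 J; per mole, 3.948e5 J mol⁻¹.
Energy required: 6.286e-6 × 3.948e5 = 2.482 J.
Time: 2.482 J / 0.000363 W = 6840 s.

t ≈ 6840 s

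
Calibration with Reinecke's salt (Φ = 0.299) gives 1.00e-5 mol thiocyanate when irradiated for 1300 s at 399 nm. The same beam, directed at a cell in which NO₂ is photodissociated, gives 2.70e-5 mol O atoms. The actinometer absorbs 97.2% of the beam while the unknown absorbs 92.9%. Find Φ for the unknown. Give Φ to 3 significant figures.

Photons absorbed by the actinometer: 1.00e-5 / 0.299 = 3.344e-5 mol.
Incident flux: 3.344e-5 / 0.972 = 3.440e-5 einstein.
Absorbed by unknown: 0.929 × 3.440e-5 = 3.196e-5 mol.
Φ(unknown) = 2.70e-5 / 3.196e-5 = 0.845.

Φ = 0.845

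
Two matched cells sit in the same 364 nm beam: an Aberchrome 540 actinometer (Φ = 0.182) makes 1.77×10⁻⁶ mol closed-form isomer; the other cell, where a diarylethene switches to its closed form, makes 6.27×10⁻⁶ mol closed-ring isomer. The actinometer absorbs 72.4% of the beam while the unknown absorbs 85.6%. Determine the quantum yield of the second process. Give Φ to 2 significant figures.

Photons absorbed by the actinometer: 1.77×10⁻⁶ / 0.182 = 9.725×10⁻⁶ mol.
Incident flux: 9.725×10⁻⁶ / 0.724 = 1.343×10⁻⁵ einstein.
Absorbed by unknown: 0.856 × 1.343×10⁻⁵ = 1.150×10⁻⁵ mol.
Φ(unknown) = 6.27×10⁻⁶ / 1.150×10⁻⁵ = 0.55.

Φ = 0.55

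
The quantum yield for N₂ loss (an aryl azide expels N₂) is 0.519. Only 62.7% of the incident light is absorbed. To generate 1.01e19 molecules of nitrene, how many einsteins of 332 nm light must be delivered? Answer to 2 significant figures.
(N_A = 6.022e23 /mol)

Product: 1.01e19 / 6.022e23 = 1.677e-5 mol.
Photons that must be absorbed: 1.677e-5 / 0.519 = 3.231e-5 mol.
Incident photons needed: 3.231e-5 / 0.627 = 5.153e-5 mol.

5.2e-5 einstein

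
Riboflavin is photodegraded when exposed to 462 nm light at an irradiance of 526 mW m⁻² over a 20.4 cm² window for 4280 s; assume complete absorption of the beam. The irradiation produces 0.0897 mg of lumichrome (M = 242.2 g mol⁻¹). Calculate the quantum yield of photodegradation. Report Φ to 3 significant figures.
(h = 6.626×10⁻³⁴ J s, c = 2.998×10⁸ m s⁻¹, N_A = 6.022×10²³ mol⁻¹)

Product: 0.0897 mg / 242.2 g mol⁻¹ = 3.704×10⁻⁷ mol.
Photon energy at 462 nm: hc/λ = (6.626×10⁻³⁴)(2.998×10⁸)/(462×10⁻⁹) = 4.300×10⁻¹⁹ J.
Energy delivered: (526 mW m⁻²)(20.4×10⁻⁴ m²)(4280 s) = 4.593 J.
Photons incident: 4.593 / 4.300×10⁻¹⁹ = 1.068×10¹⁹, i.e. 1.068×10¹⁹/6.022×10²³ = 1.773×10⁻⁵ mol.
Φ = 3.704×10⁻⁷ mol / 1.773×10⁻⁵ mol photons = 0.0209.

Φ = 0.0209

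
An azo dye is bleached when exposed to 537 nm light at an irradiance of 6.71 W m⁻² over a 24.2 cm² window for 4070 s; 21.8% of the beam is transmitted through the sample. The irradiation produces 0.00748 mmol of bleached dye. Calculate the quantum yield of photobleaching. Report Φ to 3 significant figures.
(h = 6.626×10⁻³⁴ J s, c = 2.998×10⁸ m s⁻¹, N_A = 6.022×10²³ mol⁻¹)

Φ = 0.0322

Product: 0.00748 mmol = 7.48×10⁻⁶ mol.
Photon energy at 537 nm: hc/λ = (6.626×10⁻³⁴)(2.998×10⁸)/(537×10⁻⁹) = 3.699×10⁻¹⁹ J.
Energy delivered: (6.71 W m⁻²)(24.2×10⁻⁴ m²)(4070 s) = 66.09 J.
Photons incident: 66.09 / 3.699×10⁻¹⁹ = 1.787×10²⁰, i.e. 1.787×10²⁰/6.022×10²³ = 2.967×10⁻⁴ mol.
Fraction absorbed: 1 − 21.8/100 = 0.7820.
Photons absorbed: 0.7820 × 2.967×10⁻⁴ = 2.320×10⁻⁴ mol.
Φ = 7.48×10⁻⁶ mol / 2.320×10⁻⁴ mol photons = 0.0322.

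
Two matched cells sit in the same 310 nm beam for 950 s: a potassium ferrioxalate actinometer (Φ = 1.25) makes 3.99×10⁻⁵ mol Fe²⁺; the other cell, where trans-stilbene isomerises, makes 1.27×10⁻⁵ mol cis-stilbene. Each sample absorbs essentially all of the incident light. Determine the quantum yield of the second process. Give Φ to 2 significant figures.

Photons absorbed by the actinometer: 3.99×10⁻⁵ / 1.25 = 3.192×10⁻⁵ mol.
Φ(unknown) = 1.27×10⁻⁵ / 3.192×10⁻⁵ = 0.40.

Φ = 0.40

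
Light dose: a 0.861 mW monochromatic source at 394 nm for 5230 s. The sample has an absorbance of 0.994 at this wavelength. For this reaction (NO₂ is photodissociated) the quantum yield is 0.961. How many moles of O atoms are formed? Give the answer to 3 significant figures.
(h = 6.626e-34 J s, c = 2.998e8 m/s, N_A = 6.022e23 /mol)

1.28e-5 mol

Photon energy at 394 nm: hc/λ = (6.626e-34)(2.998e8)/(394e-9) = 5.042e-19 J.
Energy delivered: (0.861 mW)(5230 s) = 4.503 J.
Photons incident: 4.503 / 5.042e-19 = 8.931e18, i.e. 8.931e18/6.022e23 = 1.483e-5 mol.
Fraction absorbed: 1 − 10^(−0.994) = 0.8986.
Photons absorbed: 0.8986 × 1.483e-5 = 1.333e-5 mol.
Product: Φ × n_abs = 0.961 × 1.333e-5 = 1.281e-5 mol.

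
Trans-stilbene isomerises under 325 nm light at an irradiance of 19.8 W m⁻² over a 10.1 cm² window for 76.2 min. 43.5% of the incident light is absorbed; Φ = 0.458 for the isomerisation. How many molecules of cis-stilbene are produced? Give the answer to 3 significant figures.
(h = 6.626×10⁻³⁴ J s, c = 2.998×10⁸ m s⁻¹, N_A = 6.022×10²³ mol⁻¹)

2.98×10¹⁹ molecules

Photon energy at 325 nm: hc/λ = (6.626×10⁻³⁴)(2.998×10⁸)/(325×10⁻⁹) = 6.112×10⁻¹⁹ J.
Energy delivered: (19.8 W m⁻²)(10.1×10⁻⁴ m²)(4572 s) = 91.43 J.
Photons incident: 91.43 / 6.112×10⁻¹⁹ = 1.496×10²⁰, i.e. 1.496×10²⁰/6.022×10²³ = 2.484×10⁻⁴ mol.
Photons absorbed: 0.435 × 2.484×10⁻⁴ = 1.081×10⁻⁴ mol.
Product: Φ × n_abs = 0.458 × 1.081×10⁻⁴ = 4.951×10⁻⁵ mol.
As a count: 4.951×10⁻⁵ × 6.022×10²³ = 2.98×10¹⁹.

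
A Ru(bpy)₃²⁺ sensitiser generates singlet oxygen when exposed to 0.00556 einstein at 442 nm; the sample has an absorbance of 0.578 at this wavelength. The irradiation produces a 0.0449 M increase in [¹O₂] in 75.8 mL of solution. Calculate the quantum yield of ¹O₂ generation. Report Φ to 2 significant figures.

Product: (0.0449 M)(0.0758 L) = 0.003403 mol.
Fraction absorbed: 1 − 10^(−0.578) = 0.7358.
Photons absorbed: 0.7358 × 0.00556 = 0.004091 mol.
Φ = 0.003403 mol / 0.004091 mol photons = 0.83.

Φ = 0.83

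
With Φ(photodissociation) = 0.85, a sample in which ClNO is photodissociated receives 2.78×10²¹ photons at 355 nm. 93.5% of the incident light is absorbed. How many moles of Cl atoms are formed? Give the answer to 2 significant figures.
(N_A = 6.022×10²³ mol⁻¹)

Moles of photons: 2.78×10²¹ / 6.022×10²³ = 0.004616 mol.
Photons absorbed: 0.935 × 0.004616 = 0.004316 mol.
Product: Φ × n_abs = 0.85 × 0.004316 = 0.003669 mol.

0.0037 mol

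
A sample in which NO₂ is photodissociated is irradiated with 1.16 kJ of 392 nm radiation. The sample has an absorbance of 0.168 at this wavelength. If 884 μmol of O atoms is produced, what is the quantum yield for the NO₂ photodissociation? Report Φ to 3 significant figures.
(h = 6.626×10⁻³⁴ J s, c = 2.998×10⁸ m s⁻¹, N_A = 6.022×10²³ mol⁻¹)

Φ = 0.725

Product: 884 μmol = 8.84×10⁻⁴ mol.
Photon energy at 392 nm: hc/λ = (6.626×10⁻³⁴)(2.998×10⁸)/(392×10⁻⁹) = 5.068×10⁻¹⁹ J.
Incident energy: 1.16 kJ = 1160 J.
Photons incident: 1160 / 5.068×10⁻¹⁹ = 2.289×10²¹, i.e. 2.289×10²¹/6.022×10²³ = 0.003801 mol.
Fraction absorbed: 1 − 10^(−0.168) = 0.3208.
Photons absorbed: 0.3208 × 0.003801 = 0.001219 mol.
Φ = 8.84×10⁻⁴ mol / 0.001219 mol photons = 0.725.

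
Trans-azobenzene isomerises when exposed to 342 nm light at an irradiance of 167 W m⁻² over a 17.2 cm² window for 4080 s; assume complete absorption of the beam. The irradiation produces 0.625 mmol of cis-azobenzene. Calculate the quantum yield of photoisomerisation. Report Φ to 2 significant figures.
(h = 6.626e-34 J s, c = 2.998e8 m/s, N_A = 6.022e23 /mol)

Φ = 0.19

Product: 0.625 mmol = 6.25e-4 mol.
Photon energy at 342 nm: hc/λ = (6.626e-34)(2.998e8)/(342e-9) = 5.808e-19 J.
Energy delivered: (167 W m⁻²)(17.2e-4 m²)(4080 s) = 1172 J.
Photons incident: 1172 / 5.808e-19 = 2.018e21, i.e. 2.018e21/6.022e23 = 0.003351 mol.
Φ = 6.25e-4 mol / 0.003351 mol photons = 0.19.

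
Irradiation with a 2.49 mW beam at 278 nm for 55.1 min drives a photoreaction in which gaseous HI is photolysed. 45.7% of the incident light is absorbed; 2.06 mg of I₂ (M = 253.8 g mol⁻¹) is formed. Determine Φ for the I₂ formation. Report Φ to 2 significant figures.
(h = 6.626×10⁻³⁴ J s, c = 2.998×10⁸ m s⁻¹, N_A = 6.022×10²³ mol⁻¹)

Φ = 0.93

Product: 2.06 mg / 253.8 g mol⁻¹ = 8.117×10⁻⁶ mol.
Photon energy at 278 nm: hc/λ = (6.626×10⁻³⁴)(2.998×10⁸)/(278×10⁻⁹) = 7.146×10⁻¹⁹ J.
Energy delivered: (2.49 mW)(3306 s) = 8.232 J.
Photons incident: 8.232 / 7.146×10⁻¹⁹ = 1.152×10¹⁹, i.e. 1.152×10¹⁹/6.022×10²³ = 1.913×10⁻⁵ mol.
Photons absorbed: 0.457 × 1.913×10⁻⁵ = 8.742×10⁻⁶ mol.
Φ = 8.117×10⁻⁶ mol / 8.742×10⁻⁶ mol photons = 0.93.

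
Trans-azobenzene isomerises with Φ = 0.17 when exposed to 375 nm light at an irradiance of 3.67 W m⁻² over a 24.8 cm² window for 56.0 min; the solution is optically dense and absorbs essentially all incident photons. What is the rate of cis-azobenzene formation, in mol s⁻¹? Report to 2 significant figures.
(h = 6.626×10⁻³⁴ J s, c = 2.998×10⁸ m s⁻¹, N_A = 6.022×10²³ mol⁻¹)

4.9×10⁻⁹ mol s⁻¹

Photon energy at 375 nm: hc/λ = (6.626×10⁻³⁴)(2.998×10⁸)/(375×10⁻⁹) = 5.297×10⁻¹⁹ J.
Energy delivered: (3.67 W m⁻²)(24.8×10⁻⁴ m²)(3360 s) = 30.58 J.
Photons incident: 30.58 / 5.297×10⁻¹⁹ = 5.773×10¹⁹, i.e. 5.773×10¹⁹/6.022×10²³ = 9.587×10⁻⁵ mol.
Product formed: 0.17 × 9.587×10⁻⁵ = 1.630×10⁻⁵ mol.
Rate: 1.630×10⁻⁵ / 3360 s = 4.9×10⁻⁹ mol s⁻¹.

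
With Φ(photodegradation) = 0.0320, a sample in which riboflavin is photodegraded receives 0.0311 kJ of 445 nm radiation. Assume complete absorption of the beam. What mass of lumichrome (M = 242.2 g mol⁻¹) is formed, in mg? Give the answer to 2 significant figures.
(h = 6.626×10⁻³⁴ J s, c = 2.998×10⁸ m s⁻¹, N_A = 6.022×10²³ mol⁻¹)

0.90 mg

Photon energy at 445 nm: hc/λ = (6.626×10⁻³⁴)(2.998×10⁸)/(445×10⁻⁹) = 4.464×10⁻¹⁹ J.
Incident energy: 0.0311 kJ = 31.1 J.
Photons incident: 31.1 / 4.464×10⁻¹⁹ = 6.967×10¹⁹, i.e. 6.967×10¹⁹/6.022×10²³ = 1.157×10⁻⁴ mol.
Product: Φ × n_abs = 0.0320 × 1.157×10⁻⁴ = 3.702×10⁻⁶ mol.
Mass: 3.702×10⁻⁶ × 242.2 = 8.966×10⁻⁴ g = 0.90 mg.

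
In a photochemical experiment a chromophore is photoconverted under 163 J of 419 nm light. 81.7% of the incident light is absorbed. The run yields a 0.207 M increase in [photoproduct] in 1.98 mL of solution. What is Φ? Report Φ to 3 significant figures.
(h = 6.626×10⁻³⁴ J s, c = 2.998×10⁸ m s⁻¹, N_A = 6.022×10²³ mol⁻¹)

Product: (0.207 M)(0.00198 L) = 4.099×10⁻⁴ mol.
Photon energy at 419 nm: hc/λ = (6.626×10⁻³⁴)(2.998×10⁸)/(419×10⁻⁹) = 4.741×10⁻¹⁹ J.
Photons incident: 163 / 4.741×10⁻¹⁹ = 3.438×10²⁰, i.e. 3.438×10²⁰/6.022×10²³ = 5.709×10⁻⁴ mol.
Photons absorbed: 0.817 × 5.709×10⁻⁴ = 4.664×10⁻⁴ mol.
Φ = 4.099×10⁻⁴ mol / 4.664×10⁻⁴ mol photons = 0.879.

Φ = 0.879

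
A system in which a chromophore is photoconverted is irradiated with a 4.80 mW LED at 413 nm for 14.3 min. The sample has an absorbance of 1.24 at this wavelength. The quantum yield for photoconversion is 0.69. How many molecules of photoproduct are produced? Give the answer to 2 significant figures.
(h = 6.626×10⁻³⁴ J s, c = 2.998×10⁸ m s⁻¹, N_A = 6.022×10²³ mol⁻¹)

Photon energy at 413 nm: hc/λ = (6.626×10⁻³⁴)(2.998×10⁸)/(413×10⁻⁹) = 4.810×10⁻¹⁹ J.
Energy delivered: (4.80 mW)(858 s) = 4.118 J.
Photons incident: 4.118 / 4.810×10⁻¹⁹ = 8.561×10¹⁸, i.e. 8.561×10¹⁸/6.022×10²³ = 1.422×10⁻⁵ mol.
Fraction absorbed: 1 − 10^(−1.24) = 0.9425.
Photons absorbed: 0.9425 × 1.422×10⁻⁵ = 1.340×10⁻⁵ mol.
Product: Φ × n_abs = 0.69 × 1.340×10⁻⁵ = 9.246×10⁻⁶ mol.
As a count: 9.246×10⁻⁶ × 6.022×10²³ = 5.6×10¹⁸.

5.6×10¹⁸ molecules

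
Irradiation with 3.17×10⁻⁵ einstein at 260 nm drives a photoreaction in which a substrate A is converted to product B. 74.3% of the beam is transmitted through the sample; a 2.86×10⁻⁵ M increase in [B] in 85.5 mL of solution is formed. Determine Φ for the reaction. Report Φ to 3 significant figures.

Product: (2.86×10⁻⁵ M)(0.0855 L) = 2.445×10⁻⁶ mol.
Fraction absorbed: 1 − 74.3/100 = 0.2570.
Photons absorbed: 0.2570 × 3.17×10⁻⁵ = 8.147×10⁻⁶ mol.
Φ = 2.445×10⁻⁶ mol / 8.147×10⁻⁶ mol photons = 0.300.

Φ = 0.300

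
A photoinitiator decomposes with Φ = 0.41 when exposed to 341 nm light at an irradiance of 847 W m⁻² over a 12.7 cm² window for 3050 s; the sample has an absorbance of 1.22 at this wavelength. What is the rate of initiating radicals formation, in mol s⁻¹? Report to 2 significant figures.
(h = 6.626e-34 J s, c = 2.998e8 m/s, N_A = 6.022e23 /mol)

Photon energy at 341 nm: hc/λ = (6.626e-34)(2.998e8)/(341e-9) = 5.825e-19 J.
Energy delivered: (847 W m⁻²)(12.7e-4 m²)(3050 s) = 3281 J.
Photons incident: 3281 / 5.825e-19 = 5.633e21, i.e. 5.633e21/6.022e23 = 0.009354 mol.
Fraction absorbed: 1 − 10^(−1.22) = 0.9397.
Photons absorbed: 0.9397 × 0.009354 = 0.008790 mol.
Product formed: 0.41 × 0.008790 = 0.003604 mol.
Rate: 0.003604 / 3050 s = 1.2e-6 mol s⁻¹.

1.2e-6 mol s⁻¹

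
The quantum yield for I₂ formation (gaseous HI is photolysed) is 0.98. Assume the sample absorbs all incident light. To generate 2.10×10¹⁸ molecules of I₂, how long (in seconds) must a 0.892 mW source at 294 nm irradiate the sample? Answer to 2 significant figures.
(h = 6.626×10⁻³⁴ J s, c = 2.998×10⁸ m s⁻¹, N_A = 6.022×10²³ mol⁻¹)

t ≈ 1600 s

Product: 2.10×10¹⁸ / 6.022×10²³ = 3.487×10⁻⁶ mol.
Photons that must be absorbed: 3.487×10⁻⁶ / 0.98 = 3.558×10⁻⁶ mol.
Photon energy: hc/λ = 6.757×10⁻¹⁹ J; per mole, 4.069×10⁵ J mol⁻¹.
Energy required: 3.558×10⁻⁶ × 4.069×10⁵ = 1.448 J.
Time: 1.448 J / 0.000892 W = 1600 s.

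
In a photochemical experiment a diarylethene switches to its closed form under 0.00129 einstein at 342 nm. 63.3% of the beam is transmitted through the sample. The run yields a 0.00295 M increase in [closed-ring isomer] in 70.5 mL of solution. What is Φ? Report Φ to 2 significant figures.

Product: (0.00295 M)(0.0705 L) = 2.080×10⁻⁴ mol.
Fraction absorbed: 1 − 63.3/100 = 0.3670.
Photons absorbed: 0.3670 × 0.00129 = 4.734×10⁻⁴ mol.
Φ = 2.080×10⁻⁴ mol / 4.734×10⁻⁴ mol photons = 0.44.

Φ = 0.44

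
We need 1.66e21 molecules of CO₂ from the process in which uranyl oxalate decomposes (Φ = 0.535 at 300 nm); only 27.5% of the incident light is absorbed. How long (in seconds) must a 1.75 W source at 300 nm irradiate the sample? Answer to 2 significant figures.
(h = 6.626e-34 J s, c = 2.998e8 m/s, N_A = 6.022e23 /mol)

Product: 1.66e21 / 6.022e23 = 0.002757 mol.
Photons that must be absorbed: 0.002757 / 0.535 = 0.005153 mol.
Incident photons needed: 0.005153 / 0.275 = 0.01874 mol.
Photon energy: hc/λ = 6.622e-19 J; per mole, 3.988e5 J mol⁻¹.
Energy required: 0.01874 × 3.988e5 = 7474 J.
Time: 7474 J / 1.75 W = 4300 s.

t ≈ 4300 s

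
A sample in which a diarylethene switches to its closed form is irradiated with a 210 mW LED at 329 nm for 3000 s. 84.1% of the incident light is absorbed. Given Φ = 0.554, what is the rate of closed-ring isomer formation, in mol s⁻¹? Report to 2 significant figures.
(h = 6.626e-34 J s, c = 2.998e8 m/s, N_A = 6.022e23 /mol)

Photon energy at 329 nm: hc/λ = (6.626e-34)(2.998e8)/(329e-9) = 6.038e-19 J.
Energy delivered: (210 mW)(3000 s) = 630.0 J.
Photons incident: 630.0 / 6.038e-19 = 1.043e21, i.e. 1.043e21/6.022e23 = 0.001732 mol.
Photons absorbed: 0.841 × 0.001732 = 0.001457 mol.
Product formed: 0.554 × 0.001457 = 8.072e-4 mol.
Rate: 8.072e-4 / 3000 s = 2.7e-7 mol s⁻¹.

2.7e-7 mol s⁻¹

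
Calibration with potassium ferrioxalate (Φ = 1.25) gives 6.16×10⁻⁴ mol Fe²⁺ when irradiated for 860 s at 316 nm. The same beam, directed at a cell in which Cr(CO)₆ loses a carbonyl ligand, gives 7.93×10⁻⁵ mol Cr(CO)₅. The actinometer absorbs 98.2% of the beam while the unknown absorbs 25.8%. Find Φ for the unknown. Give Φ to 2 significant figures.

Φ = 0.61

Photons absorbed by the actinometer: 6.16×10⁻⁴ / 1.25 = 4.928×10⁻⁴ mol.
Incident flux: 4.928×10⁻⁴ / 0.982 = 5.018×10⁻⁴ einstein.
Absorbed by unknown: 0.258 × 5.018×10⁻⁴ = 1.295×10⁻⁴ mol.
Φ(unknown) = 7.93×10⁻⁵ / 1.295×10⁻⁴ = 0.61.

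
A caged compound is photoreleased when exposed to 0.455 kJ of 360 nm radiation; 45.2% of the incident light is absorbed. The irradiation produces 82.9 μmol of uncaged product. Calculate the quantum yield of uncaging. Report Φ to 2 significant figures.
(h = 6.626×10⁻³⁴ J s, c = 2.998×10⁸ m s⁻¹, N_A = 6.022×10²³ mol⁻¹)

Φ = 0.13

Product: 82.9 μmol = 8.29×10⁻⁵ mol.
Photon energy at 360 nm: hc/λ = (6.626×10⁻³⁴)(2.998×10⁸)/(360×10⁻⁹) = 5.518×10⁻¹⁹ J.
Incident energy: 0.455 kJ = 455 J.
Photons incident: 455 / 5.518×10⁻¹⁹ = 8.246×10²⁰, i.e. 8.246×10²⁰/6.022×10²³ = 0.001369 mol.
Photons absorbed: 0.452 × 0.001369 = 6.188×10⁻⁴ mol.
Φ = 8.29×10⁻⁵ mol / 6.188×10⁻⁴ mol photons = 0.13.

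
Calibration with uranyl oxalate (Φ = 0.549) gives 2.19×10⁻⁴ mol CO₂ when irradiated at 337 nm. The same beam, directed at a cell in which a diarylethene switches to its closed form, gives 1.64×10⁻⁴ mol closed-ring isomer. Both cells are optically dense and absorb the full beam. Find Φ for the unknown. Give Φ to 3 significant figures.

Φ = 0.411

Photons absorbed by the actinometer: 2.19×10⁻⁴ / 0.549 = 3.989×10⁻⁴ mol.
Φ(unknown) = 1.64×10⁻⁴ / 3.989×10⁻⁴ = 0.411.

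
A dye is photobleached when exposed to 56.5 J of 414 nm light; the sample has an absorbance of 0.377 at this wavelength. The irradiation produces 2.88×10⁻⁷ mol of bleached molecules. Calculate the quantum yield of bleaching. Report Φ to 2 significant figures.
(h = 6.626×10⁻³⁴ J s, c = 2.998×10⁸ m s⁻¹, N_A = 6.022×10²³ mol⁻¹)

Photon energy at 414 nm: hc/λ = (6.626×10⁻³⁴)(2.998×10⁸)/(414×10⁻⁹) = 4.798×10⁻¹⁹ J.
Photons incident: 56.5 / 4.798×10⁻¹⁹ = 1.178×10²⁰, i.e. 1.178×10²⁰/6.022×10²³ = 1.956×10⁻⁴ mol.
Fraction absorbed: 1 − 10^(−0.377) = 0.5802.
Photons absorbed: 0.5802 × 1.956×10⁻⁴ = 1.135×10⁻⁴ mol.
Φ = 2.88×10⁻⁷ mol / 1.135×10⁻⁴ mol photons = 0.0025.

Φ = 0.0025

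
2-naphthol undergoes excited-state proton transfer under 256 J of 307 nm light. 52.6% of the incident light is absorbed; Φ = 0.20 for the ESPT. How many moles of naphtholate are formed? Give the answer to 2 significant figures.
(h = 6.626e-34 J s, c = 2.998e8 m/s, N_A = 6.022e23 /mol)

6.9e-5 mol

Photon energy at 307 nm: hc/λ = (6.626e-34)(2.998e8)/(307e-9) = 6.471e-19 J.
Photons incident: 256 / 6.471e-19 = 3.956e20, i.e. 3.956e20/6.022e23 = 6.569e-4 mol.
Photons absorbed: 0.526 × 6.569e-4 = 3.455e-4 mol.
Product: Φ × n_abs = 0.20 × 3.455e-4 = 6.910e-5 mol.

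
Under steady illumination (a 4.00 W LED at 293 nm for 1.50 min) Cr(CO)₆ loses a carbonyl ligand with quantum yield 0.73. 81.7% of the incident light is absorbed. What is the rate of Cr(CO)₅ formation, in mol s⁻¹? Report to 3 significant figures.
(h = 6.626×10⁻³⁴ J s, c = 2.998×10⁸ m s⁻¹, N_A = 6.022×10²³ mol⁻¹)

5.84×10⁻⁶ mol s⁻¹

Photon energy at 293 nm: hc/λ = (6.626×10⁻³⁴)(2.998×10⁸)/(293×10⁻⁹) = 6.780×10⁻¹⁹ J.
Energy delivered: (4.00 W)(90 s) = 360.0 J.
Photons incident: 360.0 / 6.780×10⁻¹⁹ = 5.310×10²⁰, i.e. 5.310×10²⁰/6.022×10²³ = 8.818×10⁻⁴ mol.
Photons absorbed: 0.817 × 8.818×10⁻⁴ = 7.204×10⁻⁴ mol.
Product formed: 0.73 × 7.204×10⁻⁴ = 5.259×10⁻⁴ mol.
Rate: 5.259×10⁻⁴ / 90 s = 5.84×10⁻⁶ mol s⁻¹.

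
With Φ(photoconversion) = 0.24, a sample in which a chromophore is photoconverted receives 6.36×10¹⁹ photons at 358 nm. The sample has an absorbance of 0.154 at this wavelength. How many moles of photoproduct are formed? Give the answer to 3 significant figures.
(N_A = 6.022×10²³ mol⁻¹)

Moles of photons: 6.36×10¹⁹ / 6.022×10²³ = 1.056×10⁻⁴ mol.
Fraction absorbed: 1 − 10^(−0.154) = 0.2985.
Photons absorbed: 0.2985 × 1.056×10⁻⁴ = 3.152×10⁻⁵ mol.
Product: Φ × n_abs = 0.24 × 3.152×10⁻⁵ = 7.565×10⁻⁶ mol.

7.57×10⁻⁶ mol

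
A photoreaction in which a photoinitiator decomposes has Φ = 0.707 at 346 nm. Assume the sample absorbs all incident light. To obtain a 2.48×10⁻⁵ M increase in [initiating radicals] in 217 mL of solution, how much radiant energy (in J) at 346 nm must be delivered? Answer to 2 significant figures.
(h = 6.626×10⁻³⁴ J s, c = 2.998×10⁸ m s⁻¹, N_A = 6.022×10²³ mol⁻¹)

Product: (2.48×10⁻⁵ M)(0.217 L) = 5.382×10⁻⁶ mol.
Photons that must be absorbed: 5.382×10⁻⁶ / 0.707 = 7.612×10⁻⁶ mol.
Photon energy: hc/λ = 5.741×10⁻¹⁹ J; per mole, 3.457×10⁵ J mol⁻¹.
Energy required: 7.612×10⁻⁶ × 3.457×10⁵ = 2.6 J.

2.6 J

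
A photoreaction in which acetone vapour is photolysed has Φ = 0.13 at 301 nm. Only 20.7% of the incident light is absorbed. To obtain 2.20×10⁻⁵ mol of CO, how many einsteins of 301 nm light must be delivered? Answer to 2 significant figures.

Photons that must be absorbed: 2.20×10⁻⁵ / 0.13 = 1.692×10⁻⁴ mol.
Incident photons needed: 1.692×10⁻⁴ / 0.207 = 8.174×10⁻⁴ mol.

8.2×10⁻⁴ einstein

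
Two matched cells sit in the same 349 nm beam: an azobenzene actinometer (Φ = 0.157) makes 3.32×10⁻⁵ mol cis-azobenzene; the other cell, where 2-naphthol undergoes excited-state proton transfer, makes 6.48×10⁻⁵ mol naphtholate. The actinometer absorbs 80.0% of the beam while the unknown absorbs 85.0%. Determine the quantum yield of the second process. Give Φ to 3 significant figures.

Φ = 0.288

Photons absorbed by the actinometer: 3.32×10⁻⁵ / 0.157 = 2.115×10⁻⁴ mol.
Incident flux: 2.115×10⁻⁴ / 0.800 = 2.644×10⁻⁴ einstein.
Absorbed by unknown: 0.850 × 2.644×10⁻⁴ = 2.247×10⁻⁴ mol.
Φ(unknown) = 6.48×10⁻⁵ / 2.247×10⁻⁴ = 0.288.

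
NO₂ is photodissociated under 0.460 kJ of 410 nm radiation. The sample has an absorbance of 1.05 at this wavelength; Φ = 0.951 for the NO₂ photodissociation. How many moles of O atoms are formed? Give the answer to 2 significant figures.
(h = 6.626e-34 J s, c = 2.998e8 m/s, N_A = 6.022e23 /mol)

0.0014 mol

Photon energy at 410 nm: hc/λ = (6.626e-34)(2.998e8)/(410e-9) = 4.845e-19 J.
Incident energy: 0.460 kJ = 460 J.
Photons incident: 460 / 4.845e-19 = 9.494e20, i.e. 9.494e20/6.022e23 = 0.001577 mol.
Fraction absorbed: 1 − 10^(−1.05) = 0.9109.
Photons absorbed: 0.9109 × 0.001577 = 0.001436 mol.
Product: Φ × n_abs = 0.951 × 0.001436 = 0.001366 mol.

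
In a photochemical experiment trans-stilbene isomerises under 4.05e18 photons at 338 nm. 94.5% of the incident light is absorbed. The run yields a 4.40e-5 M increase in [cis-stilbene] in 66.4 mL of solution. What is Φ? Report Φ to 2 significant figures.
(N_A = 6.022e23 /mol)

Φ = 0.46

Product: (4.40e-5 M)(0.0664 L) = 2.922e-6 mol.
Moles of photons: 4.05e18 / 6.022e23 = 6.725e-6 mol.
Photons absorbed: 0.945 × 6.725e-6 = 6.355e-6 mol.
Φ = 2.922e-6 mol / 6.355e-6 mol photons = 0.46.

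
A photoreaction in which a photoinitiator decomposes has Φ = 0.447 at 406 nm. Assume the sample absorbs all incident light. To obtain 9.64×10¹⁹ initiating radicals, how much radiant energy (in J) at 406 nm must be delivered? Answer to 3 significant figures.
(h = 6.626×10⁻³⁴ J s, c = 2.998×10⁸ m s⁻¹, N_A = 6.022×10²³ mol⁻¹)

106 J

Product: 9.64×10¹⁹ / 6.022×10²³ = 1.601×10⁻⁴ mol.
Photons that must be absorbed: 1.601×10⁻⁴ / 0.447 = 3.582×10⁻⁴ mol.
Photon energy: hc/λ = 4.893×10⁻¹⁹ J; per mole, 2.947×10⁵ J mol⁻¹.
Energy required: 3.582×10⁻⁴ × 2.947×10⁵ = 106 J.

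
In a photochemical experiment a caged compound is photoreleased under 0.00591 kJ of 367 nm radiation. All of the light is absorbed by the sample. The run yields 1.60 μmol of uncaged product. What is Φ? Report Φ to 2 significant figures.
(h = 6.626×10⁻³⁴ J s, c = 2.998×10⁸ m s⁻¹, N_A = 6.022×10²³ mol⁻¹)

Product: 1.60 μmol = 1.60×10⁻⁶ mol.
Photon energy at 367 nm: hc/λ = (6.626×10⁻³⁴)(2.998×10⁸)/(367×10⁻⁹) = 5.413×10⁻¹⁹ J.
Incident energy: 0.00591 kJ = 5.91 J.
Photons incident: 5.91 / 5.413×10⁻¹⁹ = 1.092×10¹⁹, i.e. 1.092×10¹⁹/6.022×10²³ = 1.813×10⁻⁵ mol.
Φ = 1.60×10⁻⁶ mol / 1.813×10⁻⁵ mol photons = 0.088.

Φ = 0.088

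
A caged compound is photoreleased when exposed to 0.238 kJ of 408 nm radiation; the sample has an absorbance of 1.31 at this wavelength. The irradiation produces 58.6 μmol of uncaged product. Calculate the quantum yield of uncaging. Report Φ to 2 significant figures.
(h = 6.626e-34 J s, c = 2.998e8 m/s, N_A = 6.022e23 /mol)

Product: 58.6 μmol = 5.86e-5 mol.
Photon energy at 408 nm: hc/λ = (6.626e-34)(2.998e8)/(408e-9) = 4.869e-19 J.
Incident energy: 0.238 kJ = 238 J.
Photons incident: 238 / 4.869e-19 = 4.888e20, i.e. 4.888e20/6.022e23 = 8.117e-4 mol.
Fraction absorbed: 1 − 10^(−1.31) = 0.9510.
Photons absorbed: 0.9510 × 8.117e-4 = 7.719e-4 mol.
Φ = 5.86e-5 mol / 7.719e-4 mol photons = 0.076.

Φ = 0.076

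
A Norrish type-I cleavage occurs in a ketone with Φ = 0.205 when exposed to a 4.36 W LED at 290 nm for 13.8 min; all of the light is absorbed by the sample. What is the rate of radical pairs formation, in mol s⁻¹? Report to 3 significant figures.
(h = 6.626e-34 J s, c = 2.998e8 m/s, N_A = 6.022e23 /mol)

2.17e-6 mol s⁻¹

Photon energy at 290 nm: hc/λ = (6.626e-34)(2.998e8)/(290e-9) = 6.850e-19 J.
Energy delivered: (4.36 W)(828 s) = 3610 J.
Photons incident: 3610 / 6.850e-19 = 5.270e21, i.e. 5.270e21/6.022e23 = 0.008751 mol.
Product formed: 0.205 × 0.008751 = 0.001794 mol.
Rate: 0.001794 / 828 s = 2.17e-6 mol s⁻¹.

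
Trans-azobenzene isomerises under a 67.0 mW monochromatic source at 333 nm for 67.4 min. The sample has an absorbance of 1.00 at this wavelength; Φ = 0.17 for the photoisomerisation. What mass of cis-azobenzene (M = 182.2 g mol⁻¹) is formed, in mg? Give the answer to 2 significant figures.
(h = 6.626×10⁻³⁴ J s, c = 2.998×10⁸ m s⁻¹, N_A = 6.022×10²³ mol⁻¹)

Photon energy at 333 nm: hc/λ = (6.626×10⁻³⁴)(2.998×10⁸)/(333×10⁻⁹) = 5.965×10⁻¹⁹ J.
Energy delivered: (67.0 mW)(4044 s) = 270.9 J.
Photons incident: 270.9 / 5.965×10⁻¹⁹ = 4.541×10²⁰, i.e. 4.541×10²⁰/6.022×10²³ = 7.541×10⁻⁴ mol.
Fraction absorbed: 1 − 10^(−1.00) = 0.9000.
Photons absorbed: 0.9000 × 7.541×10⁻⁴ = 6.787×10⁻⁴ mol.
Product: Φ × n_abs = 0.17 × 6.787×10⁻⁴ = 1.154×10⁻⁴ mol.
Mass: 1.154×10⁻⁴ × 182.2 = 0.02103 g = 21 mg.

21 mg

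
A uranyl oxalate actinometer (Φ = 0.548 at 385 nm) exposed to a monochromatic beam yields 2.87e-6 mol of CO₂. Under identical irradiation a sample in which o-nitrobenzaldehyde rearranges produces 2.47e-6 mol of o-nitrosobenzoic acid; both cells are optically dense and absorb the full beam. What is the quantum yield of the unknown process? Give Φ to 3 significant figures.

Photons absorbed by the actinometer: 2.87e-6 / 0.548 = 5.237e-6 mol.
Φ(unknown) = 2.47e-6 / 5.237e-6 = 0.472.

Φ = 0.472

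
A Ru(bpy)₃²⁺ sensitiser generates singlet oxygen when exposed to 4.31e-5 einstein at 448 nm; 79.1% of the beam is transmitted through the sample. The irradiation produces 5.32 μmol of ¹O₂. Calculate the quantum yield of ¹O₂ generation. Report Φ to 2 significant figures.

Φ = 0.59

Product: 5.32 μmol = 5.32e-6 mol.
Fraction absorbed: 1 − 79.1/100 = 0.2090.
Photons absorbed: 0.2090 × 4.31e-5 = 9.008e-6 mol.
Φ = 5.32e-6 mol / 9.008e-6 mol photons = 0.59.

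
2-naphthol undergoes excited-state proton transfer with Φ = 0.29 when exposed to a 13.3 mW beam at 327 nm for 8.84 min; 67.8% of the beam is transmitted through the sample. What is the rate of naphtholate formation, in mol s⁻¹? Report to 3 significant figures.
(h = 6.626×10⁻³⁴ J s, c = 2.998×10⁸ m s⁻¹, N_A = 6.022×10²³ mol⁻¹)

3.39×10⁻⁹ mol s⁻¹

Photon energy at 327 nm: hc/λ = (6.626×10⁻³⁴)(2.998×10⁸)/(327×10⁻⁹) = 6.075×10⁻¹⁹ J.
Energy delivered: (13.3 mW)(530.4 s) = 7.054 J.
Photons incident: 7.054 / 6.075×10⁻¹⁹ = 1.161×10¹⁹, i.e. 1.161×10¹⁹/6.022×10²³ = 1.928×10⁻⁵ mol.
Fraction absorbed: 1 − 67.8/100 = 0.3220.
Photons absorbed: 0.3220 × 1.928×10⁻⁵ = 6.208×10⁻⁶ mol.
Product formed: 0.29 × 6.208×10⁻⁶ = 1.800×10⁻⁶ mol.
Rate: 1.800×10⁻⁶ / 530.4 s = 3.39×10⁻⁹ mol s⁻¹.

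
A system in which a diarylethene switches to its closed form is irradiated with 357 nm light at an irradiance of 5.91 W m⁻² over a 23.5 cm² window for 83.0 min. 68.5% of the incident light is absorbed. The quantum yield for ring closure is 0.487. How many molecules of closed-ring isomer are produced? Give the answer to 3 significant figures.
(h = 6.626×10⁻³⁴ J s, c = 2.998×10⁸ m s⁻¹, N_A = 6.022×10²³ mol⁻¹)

Photon energy at 357 nm: hc/λ = (6.626×10⁻³⁴)(2.998×10⁸)/(357×10⁻⁹) = 5.564×10⁻¹⁹ J.
Energy delivered: (5.91 W m⁻²)(23.5×10⁻⁴ m²)(4980 s) = 69.16 J.
Photons incident: 69.16 / 5.564×10⁻¹⁹ = 1.243×10²⁰, i.e. 1.243×10²⁰/6.022×10²³ = 2.064×10⁻⁴ mol.
Photons absorbed: 0.685 × 2.064×10⁻⁴ = 1.414×10⁻⁴ mol.
Product: Φ × n_abs = 0.487 × 1.414×10⁻⁴ = 6.886×10⁻⁵ mol.
As a count: 6.886×10⁻⁵ × 6.022×10²³ = 4.15×10¹⁹.

4.15×10¹⁹ molecules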